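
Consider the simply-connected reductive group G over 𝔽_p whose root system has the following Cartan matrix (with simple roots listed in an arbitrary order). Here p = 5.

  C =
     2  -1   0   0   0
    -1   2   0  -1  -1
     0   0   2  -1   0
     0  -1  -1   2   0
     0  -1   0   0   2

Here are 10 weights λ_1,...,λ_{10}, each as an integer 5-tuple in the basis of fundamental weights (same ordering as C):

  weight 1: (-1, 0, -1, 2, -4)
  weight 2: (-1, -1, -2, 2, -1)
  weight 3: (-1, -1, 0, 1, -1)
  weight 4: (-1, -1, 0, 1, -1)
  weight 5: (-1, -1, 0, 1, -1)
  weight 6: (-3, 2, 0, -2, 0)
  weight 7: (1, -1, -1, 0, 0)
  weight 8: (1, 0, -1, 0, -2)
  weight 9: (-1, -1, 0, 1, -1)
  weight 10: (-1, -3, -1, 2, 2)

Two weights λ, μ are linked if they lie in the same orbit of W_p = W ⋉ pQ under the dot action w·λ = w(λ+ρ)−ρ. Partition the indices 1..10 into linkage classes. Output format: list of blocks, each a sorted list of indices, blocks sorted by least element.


Dynkin diagram of C (from the 8 off-diagonal −1 entries): D_5.

Alcove-folded reps (p=5, 10 weights, presented ϖ-order):

    [1] (2, 0, 0, 1, 1)
    [2] (0, 0, 1, 2, 0)
    [3] (0, 0, 1, 2, 0)
    [4] (0, 0, 1, 2, 0)
    [5] (0, 0, 1, 2, 0)
    [6] (2, 0, 0, 1, 1)
    [7] (2, 0, 0, 1, 1)
    [8] (2, 0, 0, 1, 1)
    [9] (0, 0, 1, 2, 0)
    [10] (2, 0, 0, 1, 1)

Linkage partition of the 10 weights (2 classes, p=5):

[[1, 6, 7, 8, 10], [2, 3, 4, 5, 9]]


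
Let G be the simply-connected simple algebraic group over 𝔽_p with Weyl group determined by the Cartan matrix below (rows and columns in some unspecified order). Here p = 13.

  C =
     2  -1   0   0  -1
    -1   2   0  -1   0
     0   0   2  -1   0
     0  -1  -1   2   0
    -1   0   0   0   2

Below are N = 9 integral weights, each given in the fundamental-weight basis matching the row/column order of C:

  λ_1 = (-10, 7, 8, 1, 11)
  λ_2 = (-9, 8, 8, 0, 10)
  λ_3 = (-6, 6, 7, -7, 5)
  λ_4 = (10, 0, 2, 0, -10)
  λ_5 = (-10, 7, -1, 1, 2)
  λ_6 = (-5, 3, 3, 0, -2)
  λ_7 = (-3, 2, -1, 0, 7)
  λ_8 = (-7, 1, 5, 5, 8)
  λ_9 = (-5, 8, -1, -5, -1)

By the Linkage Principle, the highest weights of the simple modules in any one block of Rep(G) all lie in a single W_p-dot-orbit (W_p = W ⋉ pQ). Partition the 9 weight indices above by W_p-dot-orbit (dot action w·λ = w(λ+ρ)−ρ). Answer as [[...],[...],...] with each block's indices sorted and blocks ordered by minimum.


A_5 Cartan matrix, 5 simple roots permuted; ρ=(1,1,1,1,1).

Ā_13 reps of the 9 weights (A_5, coords as presented):

    λ_1 → (2, 1, 0, 1, 6)
    λ_2 → (2, 1, 0, 1, 6)
    λ_3 → (1, 4, 2, 2, 1)
    λ_4 → (2, 1, 0, 1, 6)
    λ_5 → (2, 1, 0, 1, 6)
    λ_6 → (0, 1, 4, 0, 4)
    λ_7 → (2, 1, 0, 1, 6)
    λ_8 → (1, 4, 2, 2, 1)
    λ_9 → (0, 1, 4, 0, 4)

Grouping the 9 weights by Ā_13-representative: 3 linkage classes.

[[1, 2, 4, 5, 7], [3, 8], [6, 9]]


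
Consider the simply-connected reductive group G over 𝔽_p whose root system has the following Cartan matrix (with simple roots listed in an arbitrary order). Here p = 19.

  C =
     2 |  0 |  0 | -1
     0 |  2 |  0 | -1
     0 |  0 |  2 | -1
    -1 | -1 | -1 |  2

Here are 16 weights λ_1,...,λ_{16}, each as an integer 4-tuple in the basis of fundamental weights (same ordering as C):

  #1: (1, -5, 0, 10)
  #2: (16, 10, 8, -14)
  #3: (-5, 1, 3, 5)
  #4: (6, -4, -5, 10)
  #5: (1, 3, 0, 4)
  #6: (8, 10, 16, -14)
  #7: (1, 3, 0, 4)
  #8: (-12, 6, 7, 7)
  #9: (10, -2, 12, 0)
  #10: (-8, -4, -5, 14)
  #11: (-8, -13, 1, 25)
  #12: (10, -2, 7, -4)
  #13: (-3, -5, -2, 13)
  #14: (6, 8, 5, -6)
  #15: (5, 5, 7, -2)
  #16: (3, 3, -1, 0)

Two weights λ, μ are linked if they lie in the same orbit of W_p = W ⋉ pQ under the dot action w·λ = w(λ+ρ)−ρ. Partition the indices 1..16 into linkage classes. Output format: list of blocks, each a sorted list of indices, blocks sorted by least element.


Root system D_4: the 4×4 matrix C matches after relabeling.

Folding the 16 weights λ_j+ρ into Ā_19 (reps in the given 4-coord order):

  λ_1 → (2, 4, 1, 5) · λ_2 → (4, 2, 4, 2) · λ_3 → (4, 2, 4, 2) · λ_4 → (7, 3, 4, 1) · λ_5 → (2, 4, 1, 5) · λ_6 → (4, 2, 4, 2) · λ_7 → (2, 4, 1, 5) · λ_8 → (7, 3, 4, 1) · λ_9 → (5, 5, 7, 1) · λ_10 → (7, 3, 4, 1) · λ_11 → (2, 3, 7, 0) · λ_12 → (7, 3, 4, 1) · λ_13 → (2, 4, 1, 5) · λ_14 → (2, 4, 1, 5) · λ_15 → (5, 5, 7, 1) · λ_16 → (4, 4, 0, 1)

Linkage partition of the 16 weights (6 classes, p=19):

[[1, 5, 7, 13, 14], [2, 3, 6], [4, 8, 10, 12], [9, 15], [11], [16]]


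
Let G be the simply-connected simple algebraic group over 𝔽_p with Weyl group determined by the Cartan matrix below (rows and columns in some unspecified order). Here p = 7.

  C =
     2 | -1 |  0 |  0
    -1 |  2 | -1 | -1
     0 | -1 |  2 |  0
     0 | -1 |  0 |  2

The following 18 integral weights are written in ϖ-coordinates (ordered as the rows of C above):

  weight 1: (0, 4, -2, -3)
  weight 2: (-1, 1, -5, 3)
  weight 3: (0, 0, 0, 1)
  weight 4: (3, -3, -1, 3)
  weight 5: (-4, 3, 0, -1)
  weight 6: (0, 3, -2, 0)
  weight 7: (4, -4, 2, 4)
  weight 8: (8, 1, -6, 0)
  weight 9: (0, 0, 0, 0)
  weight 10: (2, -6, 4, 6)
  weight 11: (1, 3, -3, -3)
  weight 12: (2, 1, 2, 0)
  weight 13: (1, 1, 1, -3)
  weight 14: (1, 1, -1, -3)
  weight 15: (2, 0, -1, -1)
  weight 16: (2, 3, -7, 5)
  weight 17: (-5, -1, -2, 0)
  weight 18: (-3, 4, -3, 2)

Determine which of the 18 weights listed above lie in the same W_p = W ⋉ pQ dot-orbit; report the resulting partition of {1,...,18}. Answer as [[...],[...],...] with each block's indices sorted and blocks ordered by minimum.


D_4 Cartan matrix, 4 simple roots permuted; ρ=(1,1,1,1).

Ā_7 reps of the 18 weights (D_4, coords as presented):

  λ_1+ρ ↦ (1, 1, 1, 2) · λ_2+ρ ↦ (2, 0, 2, 2) · λ_3+ρ ↦ (1, 1, 1, 2) · λ_4+ρ ↦ (2, 0, 2, 2) · λ_5+ρ ↦ (3, 1, 1, 0) · λ_6+ρ ↦ (1, 1, 1, 1) · λ_7+ρ ↦ (2, 0, 0, 2) · λ_8+ρ ↦ (2, 0, 2, 2) · λ_9+ρ ↦ (1, 1, 1, 1) · λ_10+ρ ↦ (2, 0, 0, 2) · λ_11+ρ ↦ (2, 0, 2, 2) · λ_12+ρ ↦ (1, 1, 1, 1) · λ_13+ρ ↦ (2, 0, 2, 2) · λ_14+ρ ↦ (2, 0, 0, 2) · λ_15+ρ ↦ (3, 1, 0, 0) · λ_16+ρ ↦ (3, 1, 0, 0) · λ_17+ρ ↦ (3, 1, 0, 0) · λ_18+ρ ↦ (1, 1, 1, 2)

Linkage partition of the 18 weights (6 classes, p=7):

[[1, 3, 18], [2, 4, 8, 11, 13], [5], [6, 9, 12], [7, 10, 14], [15, 16, 17]]


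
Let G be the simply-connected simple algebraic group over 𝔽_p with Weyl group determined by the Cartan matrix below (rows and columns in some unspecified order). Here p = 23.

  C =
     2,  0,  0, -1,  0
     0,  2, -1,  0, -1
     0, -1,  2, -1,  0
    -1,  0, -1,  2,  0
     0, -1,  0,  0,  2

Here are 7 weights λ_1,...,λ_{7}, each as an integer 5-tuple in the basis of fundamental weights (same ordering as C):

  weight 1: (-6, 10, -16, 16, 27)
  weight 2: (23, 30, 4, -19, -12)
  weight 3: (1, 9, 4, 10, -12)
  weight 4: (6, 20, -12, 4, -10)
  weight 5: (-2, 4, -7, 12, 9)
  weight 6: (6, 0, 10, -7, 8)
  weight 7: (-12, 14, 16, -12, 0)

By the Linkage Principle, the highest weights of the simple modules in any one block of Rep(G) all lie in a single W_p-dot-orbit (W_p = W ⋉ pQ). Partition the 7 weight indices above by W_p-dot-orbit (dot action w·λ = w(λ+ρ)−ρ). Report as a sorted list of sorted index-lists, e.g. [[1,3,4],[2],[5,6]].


Dynkin diagram of C (from the 8 off-diagonal −1 entries): A_5.

W_23-reps of the 7 weights in Ā_23 (same 5-coord order as C):

    [1] (3, 1, 4, 8, 5)
    [2] (3, 1, 4, 8, 5)
    [3] (3, 1, 4, 8, 5)
    [4] (1, 1, 5, 6, 9)
    [5] (1, 1, 5, 6, 9)
    [6] (1, 1, 5, 6, 9)
    [7] (1, 1, 5, 6, 9)

Grouping the 7 weights by Ā_23-representative: 2 linkage classes.

[[1, 2, 3], [4, 5, 6, 7]]


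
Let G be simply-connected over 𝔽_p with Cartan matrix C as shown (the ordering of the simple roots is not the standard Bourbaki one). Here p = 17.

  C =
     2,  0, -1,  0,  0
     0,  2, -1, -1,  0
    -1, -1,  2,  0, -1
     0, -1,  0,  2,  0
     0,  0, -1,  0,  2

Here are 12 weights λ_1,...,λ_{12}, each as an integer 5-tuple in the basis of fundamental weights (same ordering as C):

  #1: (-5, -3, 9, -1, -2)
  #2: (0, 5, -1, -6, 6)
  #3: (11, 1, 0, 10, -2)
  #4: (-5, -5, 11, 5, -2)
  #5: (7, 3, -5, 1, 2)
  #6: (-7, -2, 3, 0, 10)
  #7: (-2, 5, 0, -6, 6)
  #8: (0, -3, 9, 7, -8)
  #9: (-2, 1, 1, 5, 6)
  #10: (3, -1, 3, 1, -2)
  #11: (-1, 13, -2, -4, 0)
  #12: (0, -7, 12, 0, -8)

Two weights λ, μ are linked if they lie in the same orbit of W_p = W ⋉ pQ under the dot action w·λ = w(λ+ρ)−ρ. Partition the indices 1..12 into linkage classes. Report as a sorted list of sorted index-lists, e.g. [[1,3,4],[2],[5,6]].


Cartan matrix: type D_5 (|W|=1920); un-permuting the 5 rows.

Folding the 12 weights λ_j+ρ into Ā_17 (reps in the given 5-coord order):

  [1] (4, 0, 3, 2, 1);  [2] (1, 1, 0, 5, 7);  [3] (3, 0, 1, 2, 8);  [4] (4, 0, 3, 2, 1);  [5] (4, 0, 3, 2, 1);  [6] (3, 0, 1, 2, 8);  [7] (1, 1, 0, 5, 7);  [8] (1, 1, 0, 5, 7);  [9] (1, 1, 0, 5, 7);  [10] (4, 0, 3, 2, 1);  [11] (1, 3, 0, 3, 0);  [12] (1, 1, 0, 5, 7)

Partition of {1..12} into 4 W_17-dot-orbits:

[[1, 4, 5, 10], [2, 7, 8, 9, 12], [3, 6], [11]]


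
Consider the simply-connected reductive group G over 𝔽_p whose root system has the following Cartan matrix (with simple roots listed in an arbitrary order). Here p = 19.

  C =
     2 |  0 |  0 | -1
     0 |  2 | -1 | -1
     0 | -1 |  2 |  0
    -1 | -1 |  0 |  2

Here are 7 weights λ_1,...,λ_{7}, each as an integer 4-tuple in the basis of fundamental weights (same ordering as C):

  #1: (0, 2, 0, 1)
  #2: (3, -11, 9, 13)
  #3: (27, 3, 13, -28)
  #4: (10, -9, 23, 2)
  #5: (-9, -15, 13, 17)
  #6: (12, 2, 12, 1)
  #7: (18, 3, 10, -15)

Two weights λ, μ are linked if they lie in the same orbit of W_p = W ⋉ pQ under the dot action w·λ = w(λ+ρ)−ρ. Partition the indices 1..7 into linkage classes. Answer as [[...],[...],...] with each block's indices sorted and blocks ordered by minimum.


A_4 Cartan matrix, 4 simple roots permuted; ρ=(1,1,1,1).

Ā_19 reps of the 7 weights (A_4, coords as presented):

  λ_1+ρ ↦ (1, 3, 1, 2) · λ_2+ρ ↦ (4, 10, 0, 4) · λ_3+ρ ↦ (4, 10, 0, 4) · λ_4+ρ ↦ (5, 3, 5, 0) · λ_5+ρ ↦ (4, 10, 0, 4) · λ_6+ρ ↦ (1, 3, 1, 2) · λ_7+ρ ↦ (4, 10, 0, 4)

Grouping the 7 weights by Ā_19-representative: 3 linkage classes.

[[1, 6], [2, 3, 5, 7], [4]]


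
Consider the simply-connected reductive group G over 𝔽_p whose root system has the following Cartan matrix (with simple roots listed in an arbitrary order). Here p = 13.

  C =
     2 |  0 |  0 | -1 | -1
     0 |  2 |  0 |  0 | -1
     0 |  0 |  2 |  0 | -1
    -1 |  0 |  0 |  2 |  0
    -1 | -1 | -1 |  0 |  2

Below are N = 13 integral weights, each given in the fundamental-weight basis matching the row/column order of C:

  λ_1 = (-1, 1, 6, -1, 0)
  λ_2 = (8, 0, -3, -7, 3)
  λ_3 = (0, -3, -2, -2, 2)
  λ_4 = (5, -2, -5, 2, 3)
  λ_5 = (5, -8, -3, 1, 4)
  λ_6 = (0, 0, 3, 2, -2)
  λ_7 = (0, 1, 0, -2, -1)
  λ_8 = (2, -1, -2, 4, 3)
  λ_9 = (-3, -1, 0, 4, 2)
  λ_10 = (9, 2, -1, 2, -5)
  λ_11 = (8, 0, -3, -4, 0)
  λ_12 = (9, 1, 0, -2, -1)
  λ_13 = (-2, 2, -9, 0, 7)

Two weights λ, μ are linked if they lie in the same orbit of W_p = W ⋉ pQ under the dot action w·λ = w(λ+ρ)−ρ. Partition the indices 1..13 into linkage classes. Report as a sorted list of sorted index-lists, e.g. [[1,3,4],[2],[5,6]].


Dynkin diagram of C (from the 8 off-diagonal −1 entries): D_5.

W_13-reps of the 13 weights in Ā_13 (same 5-coord order as C):

  λ_1 → (0, 2, 7, 0, 1) · λ_2 → (2, 0, 1, 3, 1) · λ_3 → (0, 2, 1, 1, 0) · λ_4 → (0, 0, 3, 3, 1) · λ_5 → (0, 3, 2, 2, 2) · λ_6 → (0, 0, 3, 3, 1) · λ_7 → (0, 2, 1, 1, 0) · λ_8 → (2, 0, 1, 3, 1) · λ_9 → (2, 0, 1, 3, 1) · λ_10 → (0, 0, 3, 3, 1) · λ_11 → (2, 0, 1, 3, 1) · λ_12 → (0, 2, 1, 1, 0) · λ_13 → (0, 2, 7, 0, 1)

Grouping the 13 weights by Ā_13-representative: 5 linkage classes.

[[1, 13], [2, 8, 9, 11], [3, 7, 12], [4, 6, 10], [5]]


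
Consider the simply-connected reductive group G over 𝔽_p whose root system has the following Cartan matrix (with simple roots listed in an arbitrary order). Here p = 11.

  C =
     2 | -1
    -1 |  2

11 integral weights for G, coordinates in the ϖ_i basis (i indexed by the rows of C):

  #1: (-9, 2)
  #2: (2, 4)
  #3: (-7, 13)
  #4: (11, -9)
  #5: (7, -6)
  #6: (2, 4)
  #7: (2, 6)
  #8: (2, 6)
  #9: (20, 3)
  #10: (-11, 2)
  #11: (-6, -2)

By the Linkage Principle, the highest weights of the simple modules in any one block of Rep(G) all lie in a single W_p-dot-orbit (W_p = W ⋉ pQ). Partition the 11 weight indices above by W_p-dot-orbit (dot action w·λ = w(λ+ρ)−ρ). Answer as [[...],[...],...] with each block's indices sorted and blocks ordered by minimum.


A_2 Cartan matrix, 2 simple roots permuted; ρ=(1,1).

W_11-reps of the 11 weights in Ā_11 (same 2-coord order as C):

    [1] (3, 5)
    [2] (3, 5)
    [3] (3, 5)
    [4] (3, 7)
    [5] (3, 5)
    [6] (3, 5)
    [7] (3, 7)
    [8] (3, 7)
    [9] (3, 7)
    [10] (3, 7)
    [11] (1, 5)

These 11 weights hit 3 W_11-dot-orbits; sizes (5, 5, 1):

[[1, 2, 3, 5, 6], [4, 7, 8, 9, 10], [11]]


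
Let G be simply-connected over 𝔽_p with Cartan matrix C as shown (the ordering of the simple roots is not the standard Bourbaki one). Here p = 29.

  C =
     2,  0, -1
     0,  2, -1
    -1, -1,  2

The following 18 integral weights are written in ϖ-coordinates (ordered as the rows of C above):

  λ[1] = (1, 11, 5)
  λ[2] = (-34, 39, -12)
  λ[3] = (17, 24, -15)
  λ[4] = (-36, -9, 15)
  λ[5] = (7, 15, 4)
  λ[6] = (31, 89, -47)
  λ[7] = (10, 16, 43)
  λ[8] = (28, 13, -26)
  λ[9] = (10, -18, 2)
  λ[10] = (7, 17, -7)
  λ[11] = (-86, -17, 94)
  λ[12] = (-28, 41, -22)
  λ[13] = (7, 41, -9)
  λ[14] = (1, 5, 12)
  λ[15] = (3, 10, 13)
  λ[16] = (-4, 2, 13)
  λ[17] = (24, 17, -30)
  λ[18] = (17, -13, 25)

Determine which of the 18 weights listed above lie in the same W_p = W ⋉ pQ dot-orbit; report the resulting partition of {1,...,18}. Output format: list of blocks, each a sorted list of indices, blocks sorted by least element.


C ↔ A_3 under row/col permutation; |W(A_3)| = 24.

Alcove-folded reps (p=29, 18 weights, presented ϖ-order):

  1: (2, 12, 6);  2: (4, 11, 14);  3: (4, 11, 14);  4: (2, 13, 8);  5: (8, 16, 5);  6: (3, 3, 11);  7: (3, 3, 11);  8: (4, 11, 14);  9: (3, 3, 11);  10: (2, 12, 6);  11: (2, 13, 8);  12: (2, 13, 8);  13: (8, 16, 5);  14: (2, 6, 13);  15: (4, 11, 14);  16: (3, 3, 11);  17: (4, 11, 14);  18: (3, 3, 11)

6 distinct reps among the 18 weights ⇒ 6 W_29-linkage classes:

[[1, 10], [2, 3, 8, 15, 17], [4, 11, 12], [5, 13], [6, 7, 9, 16, 18], [14]]


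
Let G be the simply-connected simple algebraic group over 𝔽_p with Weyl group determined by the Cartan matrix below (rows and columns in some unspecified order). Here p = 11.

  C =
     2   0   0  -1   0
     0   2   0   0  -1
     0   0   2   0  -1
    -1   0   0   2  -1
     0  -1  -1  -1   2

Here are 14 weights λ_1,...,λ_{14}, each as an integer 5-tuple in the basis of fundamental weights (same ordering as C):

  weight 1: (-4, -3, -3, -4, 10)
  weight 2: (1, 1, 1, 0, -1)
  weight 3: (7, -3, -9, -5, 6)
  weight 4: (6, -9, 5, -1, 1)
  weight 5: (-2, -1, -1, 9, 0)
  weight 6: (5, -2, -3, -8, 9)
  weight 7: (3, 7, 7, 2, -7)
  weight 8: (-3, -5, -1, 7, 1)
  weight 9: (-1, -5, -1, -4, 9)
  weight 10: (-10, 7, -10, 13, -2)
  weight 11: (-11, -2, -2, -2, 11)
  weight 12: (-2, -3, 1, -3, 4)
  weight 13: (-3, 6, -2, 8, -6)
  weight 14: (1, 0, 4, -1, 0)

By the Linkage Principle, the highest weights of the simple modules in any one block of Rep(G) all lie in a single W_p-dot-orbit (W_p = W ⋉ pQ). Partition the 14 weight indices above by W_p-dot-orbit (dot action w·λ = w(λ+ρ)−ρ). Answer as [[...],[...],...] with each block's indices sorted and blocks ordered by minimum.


Type D_5, rank 5, |W|=1920; reorder rows/cols to standard.

Each λ_j+ρ reduced to Ā_11; 5-tuples below use C's row order:

  1: (2, 2, 2, 1, 0);  2: (2, 2, 2, 1, 0);  3: (1, 4, 0, 2, 1);  4: (1, 2, 0, 2, 0);  5: (0, 0, 0, 1, 0);  6: (1, 1, 2, 1, 0);  7: (2, 2, 2, 1, 0);  8: (2, 2, 2, 1, 0);  9: (1, 4, 0, 2, 1);  10: (1, 1, 2, 1, 0);  11: (0, 0, 0, 1, 0);  12: (2, 2, 2, 1, 0);  13: (2, 1, 5, 0, 1);  14: (2, 1, 5, 0, 1)

Linkage partition of the 14 weights (6 classes, p=11):

[[1, 2, 7, 8, 12], [3, 9], [4], [5, 11], [6, 10], [13, 14]]


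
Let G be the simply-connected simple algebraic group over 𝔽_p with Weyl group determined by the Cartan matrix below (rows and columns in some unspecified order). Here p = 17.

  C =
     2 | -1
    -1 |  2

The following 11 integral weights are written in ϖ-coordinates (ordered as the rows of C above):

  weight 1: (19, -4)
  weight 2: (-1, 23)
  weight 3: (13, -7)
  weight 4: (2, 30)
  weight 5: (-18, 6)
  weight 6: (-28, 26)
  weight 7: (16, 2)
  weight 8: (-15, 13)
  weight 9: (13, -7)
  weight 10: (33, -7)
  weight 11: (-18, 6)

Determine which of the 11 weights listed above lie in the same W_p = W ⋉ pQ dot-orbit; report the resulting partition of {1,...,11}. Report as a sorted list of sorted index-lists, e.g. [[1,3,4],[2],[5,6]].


Cartan matrix: type A_2 (|W|=6); un-permuting the 2 rows.

Ā_17 reps of the 11 weights (A_2, coords as presented):

    [1] (14, 0)
    [2] (7, 10)
    [3] (8, 6)
    [4] (14, 0)
    [5] (7, 10)
    [6] (7, 10)
    [7] (14, 0)
    [8] (14, 0)
    [9] (8, 6)
    [10] (0, 11)
    [11] (7, 10)

These 11 weights hit 4 W_17-dot-orbits; sizes (4, 4, 2, 1):

[[1, 4, 7, 8], [2, 5, 6, 11], [3, 9], [10]]


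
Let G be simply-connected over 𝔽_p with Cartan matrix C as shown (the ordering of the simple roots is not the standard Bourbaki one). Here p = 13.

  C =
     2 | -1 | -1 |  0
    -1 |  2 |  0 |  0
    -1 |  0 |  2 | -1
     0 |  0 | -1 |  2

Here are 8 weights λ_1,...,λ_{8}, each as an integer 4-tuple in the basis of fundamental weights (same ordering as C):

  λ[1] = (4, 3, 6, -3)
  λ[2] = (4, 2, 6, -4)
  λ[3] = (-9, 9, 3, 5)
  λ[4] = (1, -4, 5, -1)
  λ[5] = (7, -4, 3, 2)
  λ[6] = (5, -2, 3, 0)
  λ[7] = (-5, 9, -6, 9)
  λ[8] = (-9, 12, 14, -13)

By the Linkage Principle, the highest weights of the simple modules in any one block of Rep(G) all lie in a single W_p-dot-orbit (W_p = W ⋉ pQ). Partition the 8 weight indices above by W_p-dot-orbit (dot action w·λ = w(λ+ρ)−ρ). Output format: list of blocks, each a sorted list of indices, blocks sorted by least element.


C ↔ A_4 under row/col permutation; |W(A_4)| = 120.

Alcove-folded reps (p=13, 8 weights, presented ϖ-order):

    λ_1 → (5, 1, 4, 1)
    λ_2 → (5, 1, 4, 1)
    λ_3 → (4, 2, 4, 2)
    λ_4 → (1, 2, 5, 0)
    λ_5 → (5, 1, 4, 1)
    λ_6 → (5, 1, 4, 1)
    λ_7 → (5, 1, 4, 1)
    λ_8 → (1, 2, 5, 0)

Linkage partition of the 8 weights (3 classes, p=13):

[[1, 2, 5, 6, 7], [3], [4, 8]]


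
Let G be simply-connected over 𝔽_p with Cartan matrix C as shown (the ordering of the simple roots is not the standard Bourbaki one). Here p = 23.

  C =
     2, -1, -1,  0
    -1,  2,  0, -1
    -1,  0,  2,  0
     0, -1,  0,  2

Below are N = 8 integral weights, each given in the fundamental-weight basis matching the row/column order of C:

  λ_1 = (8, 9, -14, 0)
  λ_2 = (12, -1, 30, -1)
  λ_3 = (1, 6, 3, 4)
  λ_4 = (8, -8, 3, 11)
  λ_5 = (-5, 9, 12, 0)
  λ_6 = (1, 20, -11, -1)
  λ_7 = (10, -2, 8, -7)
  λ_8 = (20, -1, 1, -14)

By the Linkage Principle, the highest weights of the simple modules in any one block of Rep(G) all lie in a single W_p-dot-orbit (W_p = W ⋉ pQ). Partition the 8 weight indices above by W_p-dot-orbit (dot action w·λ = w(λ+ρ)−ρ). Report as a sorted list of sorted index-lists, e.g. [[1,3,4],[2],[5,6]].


Cartan matrix: type A_4 (|W|=120); un-permuting the 4 rows.

λ_j+ρ reflected into Ā_23 (⟨·,θ^∨⟩≤23); 4-tuples as given:

  λ_1 → (4, 6, 9, 1) · λ_2 → (8, 13, 2, 0) · λ_3 → (2, 7, 4, 5) · λ_4 → (2, 7, 4, 5) · λ_5 → (4, 6, 9, 1) · λ_6 → (8, 13, 2, 0) · λ_7 → (4, 6, 9, 1) · λ_8 → (8, 13, 2, 0)

These 8 weights hit 3 W_23-dot-orbits; sizes (3, 3, 2):

[[1, 5, 7], [2, 6, 8], [3, 4]]


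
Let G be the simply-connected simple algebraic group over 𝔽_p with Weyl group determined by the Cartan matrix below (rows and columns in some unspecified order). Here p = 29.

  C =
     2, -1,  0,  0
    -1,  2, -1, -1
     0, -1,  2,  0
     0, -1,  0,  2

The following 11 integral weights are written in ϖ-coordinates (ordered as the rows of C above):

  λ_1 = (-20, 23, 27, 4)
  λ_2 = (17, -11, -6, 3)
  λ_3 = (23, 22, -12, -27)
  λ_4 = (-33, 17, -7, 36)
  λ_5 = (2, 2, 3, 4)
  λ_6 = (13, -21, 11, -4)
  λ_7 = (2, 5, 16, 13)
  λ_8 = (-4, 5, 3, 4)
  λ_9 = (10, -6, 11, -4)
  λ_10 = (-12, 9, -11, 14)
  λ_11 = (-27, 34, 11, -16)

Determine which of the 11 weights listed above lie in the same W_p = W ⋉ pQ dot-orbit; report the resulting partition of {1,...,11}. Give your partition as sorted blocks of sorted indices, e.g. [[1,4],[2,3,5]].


Cartan matrix: type D_4 (|W|=192); un-permuting the 4 rows.

λ_j+ρ reflected into Ā_29 (⟨·,θ^∨⟩≤29); 4-tuples as given:

    λ_1 → (5, 0, 4, 19)
    λ_2 → (3, 3, 4, 5)
    λ_3 → (3, 3, 4, 5)
    λ_4 → (8, 3, 6, 3)
    λ_5 → (3, 3, 4, 5)
    λ_6 → (8, 3, 6, 3)
    λ_7 → (8, 3, 6, 3)
    λ_8 → (3, 3, 4, 5)
    λ_9 → (3, 3, 4, 5)
    λ_10 → (0, 10, 1, 4)
    λ_11 → (8, 3, 6, 3)

Grouping the 11 weights by Ā_29-representative: 4 linkage classes.

[[1], [2, 3, 5, 8, 9], [4, 6, 7, 11], [10]]


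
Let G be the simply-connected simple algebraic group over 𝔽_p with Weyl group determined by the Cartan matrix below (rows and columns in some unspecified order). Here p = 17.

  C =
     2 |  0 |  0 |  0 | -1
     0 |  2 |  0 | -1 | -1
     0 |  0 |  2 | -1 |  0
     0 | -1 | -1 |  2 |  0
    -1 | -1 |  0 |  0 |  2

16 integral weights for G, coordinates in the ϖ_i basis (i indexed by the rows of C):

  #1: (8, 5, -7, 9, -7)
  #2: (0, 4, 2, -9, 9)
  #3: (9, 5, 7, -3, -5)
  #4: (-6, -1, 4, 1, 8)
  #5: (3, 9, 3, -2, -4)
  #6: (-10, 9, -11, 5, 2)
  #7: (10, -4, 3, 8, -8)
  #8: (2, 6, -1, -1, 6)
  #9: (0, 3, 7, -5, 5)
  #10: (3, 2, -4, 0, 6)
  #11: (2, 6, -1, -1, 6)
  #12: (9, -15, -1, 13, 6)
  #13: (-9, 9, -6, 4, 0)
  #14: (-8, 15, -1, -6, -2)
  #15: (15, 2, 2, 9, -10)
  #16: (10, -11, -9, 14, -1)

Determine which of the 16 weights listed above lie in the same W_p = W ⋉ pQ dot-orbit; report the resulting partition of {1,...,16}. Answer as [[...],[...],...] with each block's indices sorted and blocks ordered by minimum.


A_5 Cartan matrix, 5 simple roots permuted; ρ=(1,1,1,1,1).

λ_j+ρ reflected into Ā_17 (⟨·,θ^∨⟩≤17); 5-tuples as given:

  1: (1, 0, 4, 4, 6)
  2: (1, 3, 5, 0, 7)
  3: (5, 0, 5, 2, 4)
  4: (5, 0, 5, 2, 4)
  5: (1, 6, 3, 1, 3)
  6: (1, 0, 4, 4, 6)
  7: (1, 6, 3, 1, 3)
  8: (3, 7, 0, 0, 7)
  9: (1, 0, 4, 4, 6)
  10: (4, 1, 1, 2, 7)
  11: (3, 7, 0, 0, 7)
  12: (3, 7, 0, 0, 7)
  13: (1, 3, 5, 0, 7)
  14: (1, 3, 5, 0, 7)
  15: (1, 6, 3, 1, 3)
  16: (1, 3, 5, 0, 7)

6 distinct reps among the 16 weights ⇒ 6 W_17-linkage classes:

[[1, 6, 9], [2, 13, 14, 16], [3, 4], [5, 7, 15], [8, 11, 12], [10]]


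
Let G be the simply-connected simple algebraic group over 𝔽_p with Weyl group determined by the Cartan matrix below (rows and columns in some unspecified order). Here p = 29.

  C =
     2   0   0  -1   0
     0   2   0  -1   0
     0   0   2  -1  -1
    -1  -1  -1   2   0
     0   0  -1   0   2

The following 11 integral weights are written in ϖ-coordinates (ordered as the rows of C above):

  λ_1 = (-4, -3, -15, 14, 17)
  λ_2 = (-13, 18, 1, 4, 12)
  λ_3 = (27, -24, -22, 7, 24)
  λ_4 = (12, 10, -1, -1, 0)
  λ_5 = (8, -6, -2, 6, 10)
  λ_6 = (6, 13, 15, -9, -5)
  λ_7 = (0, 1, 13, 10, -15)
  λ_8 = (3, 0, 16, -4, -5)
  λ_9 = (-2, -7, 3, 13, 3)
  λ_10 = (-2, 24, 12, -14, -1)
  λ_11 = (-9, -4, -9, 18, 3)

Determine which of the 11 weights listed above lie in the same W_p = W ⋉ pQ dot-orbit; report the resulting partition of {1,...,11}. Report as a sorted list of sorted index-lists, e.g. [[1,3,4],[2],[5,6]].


Type D_5, rank 5, |W|=1920; reorder rows/cols to standard.

λ_j+ρ reflected into Ā_29 (⟨·,θ^∨⟩≤29); 5-tuples as given:

  λ_1 → (1, 2, 10, 1, 4)
  λ_2 → (2, 9, 2, 3, 3)
  λ_3 → (1, 6, 0, 7, 4)
  λ_4 → (13, 11, 0, 0, 1)
  λ_5 → (9, 5, 1, 1, 10)
  λ_6 → (1, 6, 0, 7, 4)
  λ_7 → (1, 2, 10, 1, 4)
  λ_8 → (1, 2, 10, 1, 4)
  λ_9 → (1, 6, 0, 7, 4)
  λ_10 → (13, 11, 0, 0, 1)
  λ_11 → (8, 3, 4, 0, 4)

Partition of {1..11} into 6 W_29-dot-orbits:

[[1, 7, 8], [2], [3, 6, 9], [4, 10], [5], [11]]


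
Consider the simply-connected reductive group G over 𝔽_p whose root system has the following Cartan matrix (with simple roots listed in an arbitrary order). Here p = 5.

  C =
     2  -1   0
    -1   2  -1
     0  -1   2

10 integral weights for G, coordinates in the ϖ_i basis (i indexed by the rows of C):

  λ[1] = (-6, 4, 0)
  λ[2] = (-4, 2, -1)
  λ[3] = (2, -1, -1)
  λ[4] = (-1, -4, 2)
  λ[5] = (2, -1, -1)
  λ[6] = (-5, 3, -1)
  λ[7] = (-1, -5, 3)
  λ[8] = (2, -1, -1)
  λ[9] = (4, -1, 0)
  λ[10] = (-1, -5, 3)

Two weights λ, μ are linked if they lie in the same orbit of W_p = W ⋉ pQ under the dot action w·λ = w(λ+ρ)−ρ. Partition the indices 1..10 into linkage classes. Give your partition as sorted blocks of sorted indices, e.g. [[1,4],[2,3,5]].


Type A_3, rank 3, |W|=24; reorder rows/cols to standard.

W_5-reps of the 10 weights in Ā_5 (same 3-coord order as C):

  λ_1+ρ ↦ (4, 0, 0);  λ_2+ρ ↦ (3, 0, 0);  λ_3+ρ ↦ (3, 0, 0);  λ_4+ρ ↦ (3, 0, 0);  λ_5+ρ ↦ (3, 0, 0);  λ_6+ρ ↦ (4, 0, 0);  λ_7+ρ ↦ (4, 0, 0);  λ_8+ρ ↦ (3, 0, 0);  λ_9+ρ ↦ (4, 0, 0);  λ_10+ρ ↦ (4, 0, 0)

Partition of {1..10} into 2 W_5-dot-orbits:

[[1, 6, 7, 9, 10], [2, 3, 4, 5, 8]]


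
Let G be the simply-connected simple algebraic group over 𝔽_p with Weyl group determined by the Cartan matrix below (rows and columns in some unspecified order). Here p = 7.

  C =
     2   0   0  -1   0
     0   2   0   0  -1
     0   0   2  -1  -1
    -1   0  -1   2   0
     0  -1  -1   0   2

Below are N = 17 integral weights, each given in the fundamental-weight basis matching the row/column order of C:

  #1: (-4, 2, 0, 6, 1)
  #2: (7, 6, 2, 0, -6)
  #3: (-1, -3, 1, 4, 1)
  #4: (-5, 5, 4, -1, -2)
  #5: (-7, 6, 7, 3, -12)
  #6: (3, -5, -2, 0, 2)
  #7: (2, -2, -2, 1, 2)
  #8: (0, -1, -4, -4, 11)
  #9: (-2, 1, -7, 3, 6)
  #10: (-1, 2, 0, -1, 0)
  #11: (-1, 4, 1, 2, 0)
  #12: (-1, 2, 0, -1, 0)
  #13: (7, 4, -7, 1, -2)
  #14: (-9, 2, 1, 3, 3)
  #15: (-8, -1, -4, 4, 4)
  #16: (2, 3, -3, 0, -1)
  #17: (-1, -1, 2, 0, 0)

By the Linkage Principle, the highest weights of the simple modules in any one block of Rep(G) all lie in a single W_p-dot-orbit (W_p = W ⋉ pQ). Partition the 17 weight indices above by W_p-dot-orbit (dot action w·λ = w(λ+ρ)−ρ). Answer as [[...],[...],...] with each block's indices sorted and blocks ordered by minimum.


Type A_5, rank 5, |W|=720; reorder rows/cols to standard.

W_7-reps of the 17 weights in Ā_7 (same 5-coord order as C):

  [1] (3, 2, 0, 1, 1)
  [2] (0, 3, 1, 0, 1)
  [3] (2, 0, 2, 3, 0)
  [4] (3, 2, 0, 1, 1)
  [5] (3, 1, 1, 1, 1)
  [6] (3, 2, 0, 1, 1)
  [7] (3, 1, 1, 1, 1)
  [8] (0, 3, 1, 0, 1)
  [9] (0, 0, 3, 1, 1)
  [10] (0, 3, 1, 0, 1)
  [11] (3, 1, 1, 1, 1)
  [12] (0, 3, 1, 0, 1)
  [13] (0, 0, 3, 1, 1)
  [14] (2, 2, 1, 0, 1)
  [15] (2, 0, 2, 3, 0)
  [16] (2, 2, 1, 0, 1)
  [17] (0, 0, 3, 1, 1)

Linkage partition of the 17 weights (6 classes, p=7):

[[1, 4, 6], [2, 8, 10, 12], [3, 15], [5, 7, 11], [9, 13, 17], [14, 16]]


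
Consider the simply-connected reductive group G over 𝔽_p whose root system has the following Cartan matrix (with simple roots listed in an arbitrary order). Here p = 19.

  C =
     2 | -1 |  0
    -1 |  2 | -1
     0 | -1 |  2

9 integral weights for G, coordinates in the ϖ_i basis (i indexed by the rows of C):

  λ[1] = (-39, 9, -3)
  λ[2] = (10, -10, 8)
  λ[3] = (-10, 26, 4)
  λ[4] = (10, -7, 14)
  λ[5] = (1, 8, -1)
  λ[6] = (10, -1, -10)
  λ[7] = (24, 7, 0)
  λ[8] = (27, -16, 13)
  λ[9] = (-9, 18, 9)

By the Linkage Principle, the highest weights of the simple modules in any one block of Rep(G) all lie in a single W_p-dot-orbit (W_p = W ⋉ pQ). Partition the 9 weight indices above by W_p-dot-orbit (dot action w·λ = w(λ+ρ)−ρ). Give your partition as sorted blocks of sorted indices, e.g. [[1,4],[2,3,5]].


Cartan matrix: type A_3 (|W|=24); un-permuting the 3 rows.

Alcove-folded reps (p=19, 9 weights, presented ϖ-order):

    λ_1+ρ ↦ (2, 9, 0)
    λ_2+ρ ↦ (2, 9, 0)
    λ_3+ρ ↦ (4, 6, 8)
    λ_4+ρ ↦ (4, 6, 8)
    λ_5+ρ ↦ (2, 9, 0)
    λ_6+ρ ↦ (2, 9, 0)
    λ_7+ρ ↦ (4, 6, 8)
    λ_8+ρ ↦ (4, 6, 8)
    λ_9+ρ ↦ (2, 9, 0)

Grouping the 9 weights by Ā_19-representative: 2 linkage classes.

[[1, 2, 5, 6, 9], [3, 4, 7, 8]]


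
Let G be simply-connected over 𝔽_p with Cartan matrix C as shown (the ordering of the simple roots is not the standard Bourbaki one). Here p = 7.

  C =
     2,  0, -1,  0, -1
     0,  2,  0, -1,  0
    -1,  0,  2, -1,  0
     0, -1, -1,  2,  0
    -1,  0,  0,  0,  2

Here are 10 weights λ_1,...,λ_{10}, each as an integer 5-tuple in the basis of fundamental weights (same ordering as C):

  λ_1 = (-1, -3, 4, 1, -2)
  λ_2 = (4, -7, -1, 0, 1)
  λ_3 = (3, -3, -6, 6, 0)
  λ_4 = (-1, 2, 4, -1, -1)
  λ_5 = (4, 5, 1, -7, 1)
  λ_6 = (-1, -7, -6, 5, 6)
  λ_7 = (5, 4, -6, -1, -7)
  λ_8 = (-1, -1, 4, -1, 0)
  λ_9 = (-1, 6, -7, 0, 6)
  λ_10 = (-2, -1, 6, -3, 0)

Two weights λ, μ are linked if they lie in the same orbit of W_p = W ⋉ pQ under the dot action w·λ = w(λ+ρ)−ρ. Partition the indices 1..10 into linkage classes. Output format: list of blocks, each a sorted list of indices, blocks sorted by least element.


Type A_5, rank 5, |W|=720; reorder rows/cols to standard.

W_7-reps of the 10 weights in Ā_7 (same 5-coord order as C):

  λ_1 → (1, 2, 4, 0, 0)
  λ_2 → (0, 0, 5, 0, 1)
  λ_3 → (1, 2, 4, 0, 0)
  λ_4 → (1, 2, 4, 0, 0)
  λ_5 → (1, 2, 4, 0, 0)
  λ_6 → (0, 0, 5, 0, 1)
  λ_7 → (0, 0, 5, 0, 1)
  λ_8 → (0, 0, 5, 0, 1)
  λ_9 → (0, 0, 5, 0, 1)
  λ_10 → (1, 2, 4, 0, 0)

2 distinct reps among the 10 weights ⇒ 2 W_7-linkage classes:

[[1, 3, 4, 5, 10], [2, 6, 7, 8, 9]]


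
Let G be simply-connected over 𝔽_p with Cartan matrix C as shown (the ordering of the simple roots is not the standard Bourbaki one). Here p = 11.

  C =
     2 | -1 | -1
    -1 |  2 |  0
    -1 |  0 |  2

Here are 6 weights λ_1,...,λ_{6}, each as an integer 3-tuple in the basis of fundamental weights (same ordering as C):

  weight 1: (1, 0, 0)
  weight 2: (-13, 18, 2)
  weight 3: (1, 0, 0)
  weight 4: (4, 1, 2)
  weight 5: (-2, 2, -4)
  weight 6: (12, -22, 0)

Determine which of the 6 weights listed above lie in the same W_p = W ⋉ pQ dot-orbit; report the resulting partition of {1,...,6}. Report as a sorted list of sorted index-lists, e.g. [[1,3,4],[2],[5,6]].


Root system A_3: the 3×3 matrix C matches after relabeling.

W_11-reps of the 6 weights in Ā_11 (same 3-coord order as C):

  λ_1+ρ ↦ (2, 1, 1);  λ_2+ρ ↦ (2, 1, 1);  λ_3+ρ ↦ (2, 1, 1);  λ_4+ρ ↦ (5, 2, 3);  λ_5+ρ ↦ (2, 1, 1);  λ_6+ρ ↦ (2, 1, 1)

These 6 weights hit 2 W_11-dot-orbits; sizes (5, 1):

[[1, 2, 3, 5, 6], [4]]


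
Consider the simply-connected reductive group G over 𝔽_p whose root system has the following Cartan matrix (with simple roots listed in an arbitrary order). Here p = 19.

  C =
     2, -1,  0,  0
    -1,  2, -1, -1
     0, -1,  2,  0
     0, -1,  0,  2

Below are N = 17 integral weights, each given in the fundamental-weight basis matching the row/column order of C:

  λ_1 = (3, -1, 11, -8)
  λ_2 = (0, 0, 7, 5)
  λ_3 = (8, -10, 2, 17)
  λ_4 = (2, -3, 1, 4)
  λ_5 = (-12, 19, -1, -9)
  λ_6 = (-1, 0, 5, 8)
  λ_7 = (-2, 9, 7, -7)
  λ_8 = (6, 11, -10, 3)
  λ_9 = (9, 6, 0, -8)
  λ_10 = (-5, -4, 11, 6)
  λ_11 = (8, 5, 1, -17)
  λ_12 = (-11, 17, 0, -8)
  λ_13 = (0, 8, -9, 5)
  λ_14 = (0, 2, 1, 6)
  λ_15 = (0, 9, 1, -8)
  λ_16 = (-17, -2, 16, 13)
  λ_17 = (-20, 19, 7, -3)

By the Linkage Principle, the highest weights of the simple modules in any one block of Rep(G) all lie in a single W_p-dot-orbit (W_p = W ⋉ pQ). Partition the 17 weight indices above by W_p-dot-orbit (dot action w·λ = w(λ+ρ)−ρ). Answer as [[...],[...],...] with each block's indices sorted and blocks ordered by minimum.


Root system D_4: the 4×4 matrix C matches after relabeling.

Alcove-folded reps (p=19, 17 weights, presented ϖ-order):

    λ_1 → (3, 4, 5, 0)
    λ_2 → (1, 1, 8, 6)
    λ_3 → (0, 1, 6, 9)
    λ_4 → (1, 2, 0, 3)
    λ_5 → (10, 0, 1, 7)
    λ_6 → (0, 1, 6, 9)
    λ_7 → (1, 1, 8, 6)
    λ_8 → (3, 4, 5, 0)
    λ_9 → (10, 0, 1, 7)
    λ_10 → (3, 4, 5, 0)
    λ_11 → (1, 1, 8, 6)
    λ_12 → (10, 0, 1, 7)
    λ_13 → (1, 1, 8, 6)
    λ_14 → (1, 3, 2, 7)
    λ_15 → (1, 3, 2, 7)
    λ_16 → (1, 2, 0, 3)
    λ_17 → (10, 0, 1, 7)

Grouping the 17 weights by Ā_19-representative: 6 linkage classes.

[[1, 8, 10], [2, 7, 11, 13], [3, 6], [4, 16], [5, 9, 12, 17], [14, 15]]


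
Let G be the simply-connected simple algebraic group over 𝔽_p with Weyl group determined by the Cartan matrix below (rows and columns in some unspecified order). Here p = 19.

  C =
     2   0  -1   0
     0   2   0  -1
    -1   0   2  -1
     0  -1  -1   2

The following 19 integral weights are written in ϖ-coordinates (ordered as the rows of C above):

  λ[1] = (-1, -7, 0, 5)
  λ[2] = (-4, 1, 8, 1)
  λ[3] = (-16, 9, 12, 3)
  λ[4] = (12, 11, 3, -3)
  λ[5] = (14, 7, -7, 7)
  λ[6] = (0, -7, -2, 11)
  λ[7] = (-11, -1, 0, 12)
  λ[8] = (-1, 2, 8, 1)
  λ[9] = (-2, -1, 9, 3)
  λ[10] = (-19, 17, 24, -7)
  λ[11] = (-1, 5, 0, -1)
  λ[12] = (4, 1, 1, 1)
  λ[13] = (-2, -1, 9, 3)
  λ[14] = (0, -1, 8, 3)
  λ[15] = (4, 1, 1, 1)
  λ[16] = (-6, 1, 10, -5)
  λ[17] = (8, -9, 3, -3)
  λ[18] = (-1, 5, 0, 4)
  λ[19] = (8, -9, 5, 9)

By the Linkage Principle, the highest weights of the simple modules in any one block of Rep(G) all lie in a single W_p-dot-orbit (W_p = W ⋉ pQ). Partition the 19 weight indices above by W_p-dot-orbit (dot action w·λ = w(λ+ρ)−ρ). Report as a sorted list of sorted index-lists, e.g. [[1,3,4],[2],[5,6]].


C ↔ A_4 under row/col permutation; |W(A_4)| = 120.

λ_j+ρ reflected into Ā_19 (⟨·,θ^∨⟩≤19); 4-tuples as given:

  1: (0, 6, 1, 0)
  2: (3, 2, 6, 2)
  3: (5, 2, 2, 2)
  4: (5, 2, 2, 2)
  5: (3, 2, 6, 2)
  6: (0, 6, 1, 5)
  7: (1, 0, 9, 4)
  8: (0, 3, 9, 2)
  9: (1, 0, 9, 4)
  10: (0, 6, 1, 0)
  11: (0, 6, 1, 0)
  12: (5, 2, 2, 2)
  13: (1, 0, 9, 4)
  14: (1, 0, 9, 4)
  15: (5, 2, 2, 2)
  16: (5, 2, 2, 2)
  17: (3, 2, 6, 2)
  18: (0, 6, 1, 5)
  19: (3, 2, 6, 2)

Grouping the 19 weights by Ā_19-representative: 6 linkage classes.

[[1, 10, 11], [2, 5, 17, 19], [3, 4, 12, 15, 16], [6, 18], [7, 9, 13, 14], [8]]


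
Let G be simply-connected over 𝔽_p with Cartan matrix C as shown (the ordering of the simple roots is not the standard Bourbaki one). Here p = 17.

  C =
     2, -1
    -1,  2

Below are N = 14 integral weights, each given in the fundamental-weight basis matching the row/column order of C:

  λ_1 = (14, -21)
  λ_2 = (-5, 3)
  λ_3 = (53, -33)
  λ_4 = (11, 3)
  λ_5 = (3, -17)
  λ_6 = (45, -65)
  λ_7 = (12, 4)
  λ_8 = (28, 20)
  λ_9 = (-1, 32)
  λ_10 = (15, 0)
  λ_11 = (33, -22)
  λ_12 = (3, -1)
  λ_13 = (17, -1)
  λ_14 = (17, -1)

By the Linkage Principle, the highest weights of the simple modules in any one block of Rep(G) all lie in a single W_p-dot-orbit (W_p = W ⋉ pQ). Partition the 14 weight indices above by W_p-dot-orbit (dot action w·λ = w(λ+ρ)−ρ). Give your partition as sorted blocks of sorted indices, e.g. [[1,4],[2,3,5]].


Cartan matrix: type A_2 (|W|=6); un-permuting the 2 rows.

Each λ_j+ρ reduced to Ā_17; 2-tuples below use C's row order:

    λ_1 → (2, 12)
    λ_2 → (4, 0)
    λ_3 → (2, 12)
    λ_4 → (12, 4)
    λ_5 → (12, 4)
    λ_6 → (12, 4)
    λ_7 → (12, 4)
    λ_8 → (12, 4)
    λ_9 → (16, 1)
    λ_10 → (16, 1)
    λ_11 → (4, 0)
    λ_12 → (4, 0)
    λ_13 → (16, 1)
    λ_14 → (16, 1)

These 14 weights hit 4 W_17-dot-orbits; sizes (2, 3, 5, 4):

[[1, 3], [2, 11, 12], [4, 5, 6, 7, 8], [9, 10, 13, 14]]


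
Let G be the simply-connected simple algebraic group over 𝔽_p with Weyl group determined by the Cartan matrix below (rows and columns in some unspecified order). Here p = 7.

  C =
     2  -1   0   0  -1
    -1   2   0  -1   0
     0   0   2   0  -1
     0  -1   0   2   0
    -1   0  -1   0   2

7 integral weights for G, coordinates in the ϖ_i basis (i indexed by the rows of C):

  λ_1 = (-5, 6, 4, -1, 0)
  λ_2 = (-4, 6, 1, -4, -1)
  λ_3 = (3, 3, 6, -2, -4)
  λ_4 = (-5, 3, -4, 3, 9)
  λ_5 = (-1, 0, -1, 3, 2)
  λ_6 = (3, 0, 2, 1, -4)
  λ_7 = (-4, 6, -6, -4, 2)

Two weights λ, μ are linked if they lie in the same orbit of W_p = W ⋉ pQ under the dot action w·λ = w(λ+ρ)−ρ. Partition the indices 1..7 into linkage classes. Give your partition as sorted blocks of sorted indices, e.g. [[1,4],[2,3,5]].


Dynkin diagram of C (from the 8 off-diagonal −1 entries): A_5.

W_7-reps of the 7 weights in Ā_7 (same 5-coord order as C):

    λ_1+ρ ↦ (1, 1, 0, 2, 3)
    λ_2+ρ ↦ (0, 1, 1, 3, 2)
    λ_3+ρ ↦ (0, 1, 1, 3, 2)
    λ_4+ρ ↦ (0, 3, 3, 0, 1)
    λ_5+ρ ↦ (0, 1, 1, 3, 2)
    λ_6+ρ ↦ (1, 1, 0, 2, 3)
    λ_7+ρ ↦ (1, 1, 0, 2, 3)

The 7 indices split into 3 linkage classes (same alcove rep ⇔ same W_7-dot-orbit):

[[1, 6, 7], [2, 3, 5], [4]]


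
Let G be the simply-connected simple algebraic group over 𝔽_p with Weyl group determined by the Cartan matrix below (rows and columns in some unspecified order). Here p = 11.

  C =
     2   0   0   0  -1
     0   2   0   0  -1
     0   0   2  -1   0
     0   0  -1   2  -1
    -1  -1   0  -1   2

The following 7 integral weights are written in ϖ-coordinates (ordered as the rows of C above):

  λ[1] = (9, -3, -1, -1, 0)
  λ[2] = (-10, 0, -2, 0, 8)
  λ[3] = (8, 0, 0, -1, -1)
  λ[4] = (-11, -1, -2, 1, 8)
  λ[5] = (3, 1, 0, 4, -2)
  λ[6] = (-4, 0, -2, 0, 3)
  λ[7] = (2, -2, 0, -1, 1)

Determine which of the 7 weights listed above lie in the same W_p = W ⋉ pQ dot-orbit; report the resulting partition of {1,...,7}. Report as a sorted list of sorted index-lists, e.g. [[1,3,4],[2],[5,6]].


Root system D_5: the 5×5 matrix C matches after relabeling.

Ā_11 reps of the 7 weights (D_5, coords as presented):

  [1] (9, 1, 1, 0, 0)
  [2] (9, 1, 1, 0, 0)
  [3] (9, 1, 1, 0, 0)
  [4] (9, 1, 1, 0, 0)
  [5] (3, 1, 1, 0, 1)
  [6] (3, 1, 1, 0, 1)
  [7] (3, 1, 1, 0, 1)

Linkage partition of the 7 weights (2 classes, p=11):

[[1, 2, 3, 4], [5, 6, 7]]


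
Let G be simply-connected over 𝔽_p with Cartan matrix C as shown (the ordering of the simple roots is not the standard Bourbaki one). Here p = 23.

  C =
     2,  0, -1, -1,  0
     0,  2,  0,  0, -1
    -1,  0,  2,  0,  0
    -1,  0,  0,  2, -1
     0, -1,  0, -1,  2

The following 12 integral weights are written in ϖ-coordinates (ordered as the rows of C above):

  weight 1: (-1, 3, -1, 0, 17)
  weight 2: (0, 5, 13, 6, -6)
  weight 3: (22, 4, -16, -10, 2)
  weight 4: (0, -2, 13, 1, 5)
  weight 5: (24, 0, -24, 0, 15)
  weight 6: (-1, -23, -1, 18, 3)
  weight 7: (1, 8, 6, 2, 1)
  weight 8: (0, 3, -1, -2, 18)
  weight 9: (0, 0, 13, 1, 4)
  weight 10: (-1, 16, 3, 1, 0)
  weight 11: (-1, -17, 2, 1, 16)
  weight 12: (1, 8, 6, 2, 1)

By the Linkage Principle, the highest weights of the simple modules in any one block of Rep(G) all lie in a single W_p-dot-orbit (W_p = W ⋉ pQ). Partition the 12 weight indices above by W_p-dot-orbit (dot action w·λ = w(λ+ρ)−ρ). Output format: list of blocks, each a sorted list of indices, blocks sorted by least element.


Root system A_5: the 5×5 matrix C matches after relabeling.

λ_j+ρ reflected into Ā_23 (⟨·,θ^∨⟩≤23); 5-tuples as given:

  [1] (0, 4, 0, 1, 18);  [2] (1, 1, 14, 2, 5);  [3] (1, 1, 14, 2, 5);  [4] (1, 1, 14, 2, 5);  [5] (0, 16, 3, 2, 1);  [6] (0, 4, 0, 1, 18);  [7] (2, 9, 7, 3, 2);  [8] (0, 4, 0, 1, 18);  [9] (1, 1, 14, 2, 5);  [10] (0, 16, 3, 2, 1);  [11] (0, 16, 3, 2, 1);  [12] (2, 9, 7, 3, 2)

The 12 indices split into 4 linkage classes (same alcove rep ⇔ same W_23-dot-orbit):

[[1, 6, 8], [2, 3, 4, 9], [5, 10, 11], [7, 12]]
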